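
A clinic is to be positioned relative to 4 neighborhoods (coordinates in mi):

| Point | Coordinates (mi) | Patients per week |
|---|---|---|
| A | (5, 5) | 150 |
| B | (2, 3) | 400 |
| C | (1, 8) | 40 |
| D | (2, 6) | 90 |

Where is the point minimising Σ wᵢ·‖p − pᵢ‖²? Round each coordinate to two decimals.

(2.60, 4.13)

The minimiser of Σwᵢ‖p−pᵢ‖² is the weighted centroid p* = (Σwᵢpᵢ)/(Σwᵢ).
Σwᵢ = 680.
Σwᵢxᵢ = 150·5 + 400·2 + 40·1 + 90·2 = 1770.
Σwᵢyᵢ = 150·5 + 400·3 + 40·8 + 90·6 = 2810.
x* = 1770/680 = 2.60, y* = 2810/680 = 4.13.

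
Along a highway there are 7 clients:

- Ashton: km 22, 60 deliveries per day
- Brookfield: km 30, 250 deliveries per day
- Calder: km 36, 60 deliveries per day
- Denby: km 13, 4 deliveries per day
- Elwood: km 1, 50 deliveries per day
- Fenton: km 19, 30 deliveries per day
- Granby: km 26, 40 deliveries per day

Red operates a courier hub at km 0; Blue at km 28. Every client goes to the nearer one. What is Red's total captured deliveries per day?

The indifferent point is the midpoint (0+28)/2 = 14; clients left of it (closer to Red at 0) go to Red, those right go to Blue.
  Elwood at 1 (w=50) → Red
  Denby at 13 (w=4) → Red
  Fenton at 19 (w=30) → Blue
  Ashton at 22 (w=60) → Blue
  Granby at 26 (w=40) → Blue
  Brookfield at 30 (w=250) → Blue
  Calder at 36 (w=60) → Blue
Red captures 54; Blue captures 440.

54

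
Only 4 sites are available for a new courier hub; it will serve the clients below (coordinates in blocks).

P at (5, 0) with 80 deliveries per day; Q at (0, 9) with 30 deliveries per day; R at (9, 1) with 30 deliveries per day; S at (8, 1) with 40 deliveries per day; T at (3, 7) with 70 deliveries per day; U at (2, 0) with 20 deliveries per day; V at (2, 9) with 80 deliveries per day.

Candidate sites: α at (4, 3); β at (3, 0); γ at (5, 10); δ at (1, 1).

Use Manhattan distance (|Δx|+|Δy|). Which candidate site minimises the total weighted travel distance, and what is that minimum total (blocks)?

α, total 2160 blocks

Total weighted distance at each candidate:
  α (4, 3): total = 2160
  β (3, 0): total = 2280
  γ (5, 10): total = 2780
  δ (1, 1): total = 2510
Minimum is at α with total 2160 blocks.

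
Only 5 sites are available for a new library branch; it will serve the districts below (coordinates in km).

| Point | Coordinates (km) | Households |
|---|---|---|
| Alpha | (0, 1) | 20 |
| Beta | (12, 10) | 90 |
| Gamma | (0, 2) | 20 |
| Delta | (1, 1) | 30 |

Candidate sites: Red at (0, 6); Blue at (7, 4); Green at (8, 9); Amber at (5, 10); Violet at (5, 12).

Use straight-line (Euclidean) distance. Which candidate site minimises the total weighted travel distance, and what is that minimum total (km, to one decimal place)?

Total weighted distance at each candidate:
  Red (0, 6): total = 1471.4
  Blue (7, 4): total = 1202.1
  Green (8, 9): total = 1128.9
  Amber (5, 10): total = 1320.1
  Violet (5, 12): total = 1471.6
Minimum is at Green with total 1128.9 km.

Green, total 1128.9 km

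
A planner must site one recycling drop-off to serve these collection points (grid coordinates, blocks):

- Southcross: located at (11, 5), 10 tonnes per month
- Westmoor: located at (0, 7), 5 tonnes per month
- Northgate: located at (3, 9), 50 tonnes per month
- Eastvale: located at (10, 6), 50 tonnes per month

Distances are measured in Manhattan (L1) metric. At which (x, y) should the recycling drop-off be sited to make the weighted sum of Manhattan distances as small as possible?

Manhattan distance separates: Σwᵢ(|x−xᵢ|+|y−yᵢ|) = Σwᵢ|x−xᵢ| + Σwᵢ|y−yᵢ|, so x and y are optimised independently as 1-D weighted medians.
Total weight W = 115; half = 57.5.
x-coordinate, sorted with cumulative weight:
  x=0 (Westmoor, w=5) cum 5
  x=3 (Northgate, w=50) cum 55
  x=10 (Eastvale, w=50) cum 105  ← median
  x=11 (Southcross, w=10) cum 115
⇒ x* = 10
y-coordinate, sorted with cumulative weight:
  y=5 (Southcross, w=10) cum 10
  y=6 (Eastvale, w=50) cum 60  ← median
  y=7 (Westmoor, w=5) cum 65
  y=9 (Northgate, w=50) cum 115
⇒ y* = 6

(10, 6)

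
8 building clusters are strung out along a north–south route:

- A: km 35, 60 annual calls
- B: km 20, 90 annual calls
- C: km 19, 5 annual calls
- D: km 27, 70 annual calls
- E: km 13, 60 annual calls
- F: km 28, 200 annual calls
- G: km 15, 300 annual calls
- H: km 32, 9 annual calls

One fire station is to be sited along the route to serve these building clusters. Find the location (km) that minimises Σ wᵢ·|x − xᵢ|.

x = 20

For a sum of weighted absolute distances on a line, the optimum is the weighted median (not the mean). Total weight W = 794; half-weight = 397.
Sort by position and accumulate weight:
  km 13 (E, w=60) → cum 60
  km 15 (G, w=300) → cum 360
  km 19 (C, w=5) → cum 365
  km 20 (B, w=90) → cum 455  ≥ 397 → median here
  km 27 (D, w=70) → cum 525
  km 28 (F, w=200) → cum 725
  km 32 (H, w=9) → cum 734
  km 35 (A, w=60) → cum 794
Optimal location: km 20.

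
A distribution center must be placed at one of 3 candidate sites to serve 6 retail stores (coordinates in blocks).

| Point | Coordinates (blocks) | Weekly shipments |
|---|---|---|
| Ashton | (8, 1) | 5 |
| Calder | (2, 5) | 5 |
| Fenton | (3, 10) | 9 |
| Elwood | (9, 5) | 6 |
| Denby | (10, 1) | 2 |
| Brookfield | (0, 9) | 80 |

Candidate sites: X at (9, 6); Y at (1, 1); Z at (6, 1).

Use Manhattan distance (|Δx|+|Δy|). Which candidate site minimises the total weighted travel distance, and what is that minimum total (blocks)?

Y, total 969 blocks

Total weighted distance at each candidate:
  X (9, 6): total = 1138
  Y (1, 1): total = 969
  Z (6, 1): total = 1328
Minimum is at Y with total 969 blocks.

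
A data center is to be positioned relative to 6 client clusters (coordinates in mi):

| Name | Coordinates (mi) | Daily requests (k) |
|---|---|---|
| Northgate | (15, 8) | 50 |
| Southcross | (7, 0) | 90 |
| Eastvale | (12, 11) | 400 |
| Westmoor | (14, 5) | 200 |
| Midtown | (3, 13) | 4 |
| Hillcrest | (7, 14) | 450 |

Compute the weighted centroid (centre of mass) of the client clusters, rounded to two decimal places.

The minimiser of Σwᵢ‖p−pᵢ‖² is the weighted centroid p* = (Σwᵢpᵢ)/(Σwᵢ).
Σwᵢ = 1194.
Σwᵢxᵢ = 50·15 + 90·7 + 400·12 + 200·14 + 4·3 + 450·7 = 12142.
Σwᵢyᵢ = 50·8 + 90·0 + 400·11 + 200·5 + 4·13 + 450·14 = 12152.
x* = 12142/1194 = 10.17, y* = 12152/1194 = 10.18.

(10.17, 10.18)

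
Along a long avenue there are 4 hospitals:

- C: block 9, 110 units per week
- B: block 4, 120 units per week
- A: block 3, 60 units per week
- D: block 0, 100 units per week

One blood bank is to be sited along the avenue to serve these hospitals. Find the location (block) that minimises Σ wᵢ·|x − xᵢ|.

For a sum of weighted absolute distances on a line, the optimum is the weighted median (not the mean). Total weight W = 390; half-weight = 195.
Sort by position and accumulate weight:
  block 0 (D, w=100) → cum 100
  block 3 (A, w=60) → cum 160
  block 4 (B, w=120) → cum 280  ≥ 195 → median here
  block 9 (C, w=110) → cum 390
Optimal location: block 4.

x = 4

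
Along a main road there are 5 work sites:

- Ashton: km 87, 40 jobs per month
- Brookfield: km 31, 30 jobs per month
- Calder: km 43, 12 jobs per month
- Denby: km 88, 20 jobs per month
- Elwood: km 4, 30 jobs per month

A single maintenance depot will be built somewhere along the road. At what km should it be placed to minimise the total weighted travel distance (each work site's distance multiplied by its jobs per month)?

For a sum of weighted absolute distances on a line, the optimum is the weighted median (not the mean). Total weight W = 132; half-weight = 66.
Sort by position and accumulate weight:
  km 4 (Elwood, w=30) → cum 30
  km 31 (Brookfield, w=30) → cum 60
  km 43 (Calder, w=12) → cum 72  ≥ 66 → median here
  km 87 (Ashton, w=40) → cum 112
  km 88 (Denby, w=20) → cum 132
Optimal location: km 43.

x = 43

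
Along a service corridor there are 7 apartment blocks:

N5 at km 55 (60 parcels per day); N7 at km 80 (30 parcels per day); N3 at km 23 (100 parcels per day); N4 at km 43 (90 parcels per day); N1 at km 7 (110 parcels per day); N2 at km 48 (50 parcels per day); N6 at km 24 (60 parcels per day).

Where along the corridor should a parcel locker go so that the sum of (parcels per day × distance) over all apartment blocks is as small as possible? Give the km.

x = 24

For a sum of weighted absolute distances on a line, the optimum is the weighted median (not the mean). Total weight W = 500; half-weight = 250.
Sort by position and accumulate weight:
  km 7 (N1, w=110) → cum 110
  km 23 (N3, w=100) → cum 210
  km 24 (N6, w=60) → cum 270  ≥ 250 → median here
  km 43 (N4, w=90) → cum 360
  km 48 (N2, w=50) → cum 410
  km 55 (N5, w=60) → cum 470
  km 80 (N7, w=30) → cum 500
Optimal location: km 24.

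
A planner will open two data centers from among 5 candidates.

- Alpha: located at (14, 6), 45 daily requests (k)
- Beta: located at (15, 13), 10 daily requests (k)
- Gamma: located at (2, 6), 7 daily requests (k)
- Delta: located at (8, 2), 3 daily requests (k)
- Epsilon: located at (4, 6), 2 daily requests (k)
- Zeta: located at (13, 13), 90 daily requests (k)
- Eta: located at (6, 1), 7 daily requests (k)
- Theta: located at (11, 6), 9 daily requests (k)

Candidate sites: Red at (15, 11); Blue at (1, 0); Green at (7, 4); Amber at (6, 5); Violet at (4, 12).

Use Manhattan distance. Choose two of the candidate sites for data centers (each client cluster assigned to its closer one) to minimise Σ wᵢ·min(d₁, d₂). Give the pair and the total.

{Red, Amber}, total 788

Evaluate every pair (each demand assigned to the nearer of the two):
  {Red, Amber}: total = 788
  {Red, Green}: total = 800
  {Red, Blue}: total = 867
  {Red, Violet}: total = 932
  {Amber, Violet}: total = 1563
  {Green, Violet}: total = 1575
  {Blue, Violet}: total = 1987
  {Green, Amber}: total = 2057
  {Blue, Amber}: total = 2063
  {Blue, Green}: total = 2075
Best pair: {Red, Amber} with total 788.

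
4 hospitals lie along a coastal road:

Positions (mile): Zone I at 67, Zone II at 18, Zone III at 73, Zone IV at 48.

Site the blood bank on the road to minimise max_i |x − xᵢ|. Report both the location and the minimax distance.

The 1-center on a line is the midpoint of the two extreme points: leftmost at 18, rightmost at 73.
Optimal location = (18 + 73)/2 = 45.5; maximum distance = (73 − 18)/2 = 27.5.

location 45.5, max distance 27.5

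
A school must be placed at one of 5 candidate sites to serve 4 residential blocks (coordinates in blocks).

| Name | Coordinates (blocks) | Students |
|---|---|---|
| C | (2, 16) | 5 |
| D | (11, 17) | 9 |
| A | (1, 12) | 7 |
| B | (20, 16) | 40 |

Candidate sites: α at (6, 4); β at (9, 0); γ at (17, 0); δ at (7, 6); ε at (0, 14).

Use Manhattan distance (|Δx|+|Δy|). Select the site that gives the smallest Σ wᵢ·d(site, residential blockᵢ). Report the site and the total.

ε, total 1047 blocks

Total weighted distance at each candidate:
  α (6, 4): total = 1373
  β (9, 0): total = 1506
  γ (17, 0): total = 1318
  δ (7, 6): total = 1214
  ε (0, 14): total = 1047
Minimum is at ε with total 1047 blocks.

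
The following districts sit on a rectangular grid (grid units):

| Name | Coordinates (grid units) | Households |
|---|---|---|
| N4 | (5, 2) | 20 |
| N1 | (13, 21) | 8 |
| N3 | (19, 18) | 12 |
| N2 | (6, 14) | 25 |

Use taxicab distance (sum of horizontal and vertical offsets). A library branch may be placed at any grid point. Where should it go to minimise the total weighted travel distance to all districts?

(6, 14)

Manhattan distance separates: Σwᵢ(|x−xᵢ|+|y−yᵢ|) = Σwᵢ|x−xᵢ| + Σwᵢ|y−yᵢ|, so x and y are optimised independently as 1-D weighted medians.
Total weight W = 65; half = 32.5.
x-coordinate, sorted with cumulative weight:
  x=5 (N4, w=20) cum 20
  x=6 (N2, w=25) cum 45  ← median
  x=13 (N1, w=8) cum 53
  x=19 (N3, w=12) cum 65
⇒ x* = 6
y-coordinate, sorted with cumulative weight:
  y=2 (N4, w=20) cum 20
  y=14 (N2, w=25) cum 45  ← median
  y=18 (N3, w=12) cum 57
  y=21 (N1, w=8) cum 65
⇒ y* = 14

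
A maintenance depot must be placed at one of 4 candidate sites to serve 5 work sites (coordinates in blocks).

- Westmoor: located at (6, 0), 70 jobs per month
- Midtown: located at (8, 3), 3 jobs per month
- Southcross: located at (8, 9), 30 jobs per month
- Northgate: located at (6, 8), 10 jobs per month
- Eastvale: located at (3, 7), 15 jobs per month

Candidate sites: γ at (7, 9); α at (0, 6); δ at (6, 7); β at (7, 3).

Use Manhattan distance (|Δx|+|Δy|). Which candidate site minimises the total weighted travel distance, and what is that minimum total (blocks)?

β, total 673 blocks

Total weighted distance at each candidate:
  γ (7, 9): total = 861
  α (0, 6): total = 1343
  δ (6, 7): total = 683
  β (7, 3): total = 673
Minimum is at β with total 673 blocks.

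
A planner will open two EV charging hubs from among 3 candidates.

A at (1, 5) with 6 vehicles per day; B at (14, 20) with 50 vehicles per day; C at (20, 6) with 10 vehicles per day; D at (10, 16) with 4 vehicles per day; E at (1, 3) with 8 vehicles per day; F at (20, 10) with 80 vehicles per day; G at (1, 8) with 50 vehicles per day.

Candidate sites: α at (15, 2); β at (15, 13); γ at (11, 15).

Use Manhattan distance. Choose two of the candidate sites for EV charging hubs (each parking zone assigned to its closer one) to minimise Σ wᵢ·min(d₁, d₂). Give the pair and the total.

{β, γ}, total 2314

Evaluate every pair (each demand assigned to the nearer of the two):
  {β, γ}: total = 2314
  {α, β}: total = 2334
  {α, γ}: total = 2610
Best pair: {β, γ} with total 2314.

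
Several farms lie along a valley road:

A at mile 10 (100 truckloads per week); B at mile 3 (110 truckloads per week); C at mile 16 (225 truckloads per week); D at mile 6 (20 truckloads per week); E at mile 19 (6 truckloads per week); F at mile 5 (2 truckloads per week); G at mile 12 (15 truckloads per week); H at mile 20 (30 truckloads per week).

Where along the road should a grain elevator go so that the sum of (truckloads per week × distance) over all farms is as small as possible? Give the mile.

For a sum of weighted absolute distances on a line, the optimum is the weighted median (not the mean). Total weight W = 508; half-weight = 254.
Sort by position and accumulate weight:
  mile 3 (B, w=110) → cum 110
  mile 5 (F, w=2) → cum 112
  mile 6 (D, w=20) → cum 132
  mile 10 (A, w=100) → cum 232
  mile 12 (G, w=15) → cum 247
  mile 16 (C, w=225) → cum 472  ≥ 254 → median here
  mile 19 (E, w=6) → cum 478
  mile 20 (H, w=30) → cum 508
Optimal location: mile 16.

x = 16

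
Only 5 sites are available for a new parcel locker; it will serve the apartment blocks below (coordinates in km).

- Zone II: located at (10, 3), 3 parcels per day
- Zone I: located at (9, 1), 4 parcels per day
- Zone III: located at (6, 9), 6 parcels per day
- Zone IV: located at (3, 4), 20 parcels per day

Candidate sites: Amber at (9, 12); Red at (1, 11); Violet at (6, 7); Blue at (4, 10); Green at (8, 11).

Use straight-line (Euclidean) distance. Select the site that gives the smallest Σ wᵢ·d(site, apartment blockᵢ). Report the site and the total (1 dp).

Violet, total 140.7 km

Total weighted distance at each candidate:
  Amber (9, 12): total = 296.6
  Red (1, 11): total = 265.3
  Violet (6, 7): total = 140.7
  Blue (4, 10): total = 203.9
  Green (8, 11): total = 254.0
Minimum is at Violet with total 140.7 km.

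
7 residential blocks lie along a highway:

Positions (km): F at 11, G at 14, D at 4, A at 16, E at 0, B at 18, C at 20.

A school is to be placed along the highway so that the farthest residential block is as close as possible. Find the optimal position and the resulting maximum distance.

The 1-center on a line is the midpoint of the two extreme points: leftmost at 0, rightmost at 20.
Optimal location = (0 + 20)/2 = 10; maximum distance = (20 − 0)/2 = 10.

location 10, max distance 10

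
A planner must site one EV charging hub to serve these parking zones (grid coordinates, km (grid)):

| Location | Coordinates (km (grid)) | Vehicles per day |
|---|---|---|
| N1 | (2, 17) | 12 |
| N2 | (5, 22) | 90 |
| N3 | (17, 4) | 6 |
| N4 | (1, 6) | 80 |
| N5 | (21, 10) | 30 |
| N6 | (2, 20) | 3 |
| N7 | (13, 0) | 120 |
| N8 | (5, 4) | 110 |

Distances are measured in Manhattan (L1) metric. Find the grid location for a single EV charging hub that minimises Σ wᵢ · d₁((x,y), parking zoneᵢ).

(5, 4)

Manhattan distance separates: Σwᵢ(|x−xᵢ|+|y−yᵢ|) = Σwᵢ|x−xᵢ| + Σwᵢ|y−yᵢ|, so x and y are optimised independently as 1-D weighted medians.
Total weight W = 451; half = 225.5.
x-coordinate, sorted with cumulative weight:
  x=1 (N4, w=80) cum 80
  x=2 (N1, w=12) cum 92
  x=2 (N6, w=3) cum 95
  x=5 (N2, w=90) cum 185
  x=5 (N8, w=110) cum 295  ← median
  x=13 (N7, w=120) cum 415
  x=17 (N3, w=6) cum 421
  x=21 (N5, w=30) cum 451
⇒ x* = 5
y-coordinate, sorted with cumulative weight:
  y=0 (N7, w=120) cum 120
  y=4 (N3, w=6) cum 126
  y=4 (N8, w=110) cum 236  ← median
  y=6 (N4, w=80) cum 316
  y=10 (N5, w=30) cum 346
  y=17 (N1, w=12) cum 358
  y=20 (N6, w=3) cum 361
  y=22 (N2, w=90) cum 451
⇒ y* = 4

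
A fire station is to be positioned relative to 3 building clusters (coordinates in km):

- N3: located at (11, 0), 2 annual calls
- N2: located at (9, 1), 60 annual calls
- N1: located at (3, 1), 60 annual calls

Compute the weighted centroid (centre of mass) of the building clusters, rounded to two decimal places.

The minimiser of Σwᵢ‖p−pᵢ‖² is the weighted centroid p* = (Σwᵢpᵢ)/(Σwᵢ).
Σwᵢ = 122.
Σwᵢxᵢ = 2·11 + 60·9 + 60·3 = 742.
Σwᵢyᵢ = 2·0 + 60·1 + 60·1 = 120.
x* = 742/122 = 6.08, y* = 120/122 = 0.98.

(6.08, 0.98)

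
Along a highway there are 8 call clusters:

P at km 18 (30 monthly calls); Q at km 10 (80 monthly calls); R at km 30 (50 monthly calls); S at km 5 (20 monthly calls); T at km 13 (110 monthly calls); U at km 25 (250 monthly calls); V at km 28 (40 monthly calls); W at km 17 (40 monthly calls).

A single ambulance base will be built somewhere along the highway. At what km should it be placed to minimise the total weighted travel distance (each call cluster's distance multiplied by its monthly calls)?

x = 25

For a sum of weighted absolute distances on a line, the optimum is the weighted median (not the mean). Total weight W = 620; half-weight = 310.
Sort by position and accumulate weight:
  km 5 (S, w=20) → cum 20
  km 10 (Q, w=80) → cum 100
  km 13 (T, w=110) → cum 210
  km 17 (W, w=40) → cum 250
  km 18 (P, w=30) → cum 280
  km 25 (U, w=250) → cum 530  ≥ 310 → median here
  km 28 (V, w=40) → cum 570
  km 30 (R, w=50) → cum 620
Optimal location: km 25.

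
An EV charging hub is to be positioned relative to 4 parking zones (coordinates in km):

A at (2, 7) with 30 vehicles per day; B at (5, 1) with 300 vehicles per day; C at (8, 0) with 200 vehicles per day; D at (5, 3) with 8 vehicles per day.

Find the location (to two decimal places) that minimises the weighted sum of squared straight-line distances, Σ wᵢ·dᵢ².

The minimiser of Σwᵢ‖p−pᵢ‖² is the weighted centroid p* = (Σwᵢpᵢ)/(Σwᵢ).
Σwᵢ = 538.
Σwᵢxᵢ = 30·2 + 300·5 + 200·8 + 8·5 = 3200.
Σwᵢyᵢ = 30·7 + 300·1 + 200·0 + 8·3 = 534.
x* = 3200/538 = 5.95, y* = 534/538 = 0.99.

(5.95, 0.99)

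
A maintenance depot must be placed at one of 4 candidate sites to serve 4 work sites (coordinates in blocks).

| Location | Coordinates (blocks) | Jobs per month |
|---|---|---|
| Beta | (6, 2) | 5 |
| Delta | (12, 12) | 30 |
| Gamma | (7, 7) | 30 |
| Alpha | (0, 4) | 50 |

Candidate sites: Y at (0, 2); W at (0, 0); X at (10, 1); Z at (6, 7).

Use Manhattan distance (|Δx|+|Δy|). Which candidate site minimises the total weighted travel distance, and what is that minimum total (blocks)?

Z, total 835 blocks

Total weighted distance at each candidate:
  Y (0, 2): total = 1150
  W (0, 0): total = 1380
  X (10, 1): total = 1335
  Z (6, 7): total = 835
Minimum is at Z with total 835 blocks.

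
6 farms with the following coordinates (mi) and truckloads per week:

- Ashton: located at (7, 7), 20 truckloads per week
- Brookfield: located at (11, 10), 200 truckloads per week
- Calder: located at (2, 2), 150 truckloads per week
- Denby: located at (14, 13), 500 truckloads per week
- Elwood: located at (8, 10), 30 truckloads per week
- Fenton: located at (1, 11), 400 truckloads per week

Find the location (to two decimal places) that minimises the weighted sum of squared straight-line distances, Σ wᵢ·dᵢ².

The minimiser of Σwᵢ‖p−pᵢ‖² is the weighted centroid p* = (Σwᵢpᵢ)/(Σwᵢ).
Σwᵢ = 1300.
Σwᵢxᵢ = 20·7 + 200·11 + 150·2 + 500·14 + 30·8 + 400·1 = 10280.
Σwᵢyᵢ = 20·7 + 200·10 + 150·2 + 500·13 + 30·10 + 400·11 = 13640.
x* = 10280/1300 = 7.91, y* = 13640/1300 = 10.49.

(7.91, 10.49)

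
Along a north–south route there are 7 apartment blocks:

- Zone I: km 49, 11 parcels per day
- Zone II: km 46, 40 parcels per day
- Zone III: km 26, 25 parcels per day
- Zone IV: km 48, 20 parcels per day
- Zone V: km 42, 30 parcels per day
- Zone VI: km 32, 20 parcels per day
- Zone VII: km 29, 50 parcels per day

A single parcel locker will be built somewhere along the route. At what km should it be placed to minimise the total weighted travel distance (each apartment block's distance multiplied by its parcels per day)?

For a sum of weighted absolute distances on a line, the optimum is the weighted median (not the mean). Total weight W = 196; half-weight = 98.
Sort by position and accumulate weight:
  km 26 (Zone III, w=25) → cum 25
  km 29 (Zone VII, w=50) → cum 75
  km 32 (Zone VI, w=20) → cum 95
  km 42 (Zone V, w=30) → cum 125  ≥ 98 → median here
  km 46 (Zone II, w=40) → cum 165
  km 48 (Zone IV, w=20) → cum 185
  km 49 (Zone I, w=11) → cum 196
Optimal location: km 42.

x = 42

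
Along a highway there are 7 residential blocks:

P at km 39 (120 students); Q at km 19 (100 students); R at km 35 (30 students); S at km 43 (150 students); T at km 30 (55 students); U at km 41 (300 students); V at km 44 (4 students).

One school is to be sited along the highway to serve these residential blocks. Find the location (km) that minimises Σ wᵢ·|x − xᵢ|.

x = 41

For a sum of weighted absolute distances on a line, the optimum is the weighted median (not the mean). Total weight W = 759; half-weight = 379.5.
Sort by position and accumulate weight:
  km 19 (Q, w=100) → cum 100
  km 30 (T, w=55) → cum 155
  km 35 (R, w=30) → cum 185
  km 39 (P, w=120) → cum 305
  km 41 (U, w=300) → cum 605  ≥ 379.5 → median here
  km 43 (S, w=150) → cum 755
  km 44 (V, w=4) → cum 759
Optimal location: km 41.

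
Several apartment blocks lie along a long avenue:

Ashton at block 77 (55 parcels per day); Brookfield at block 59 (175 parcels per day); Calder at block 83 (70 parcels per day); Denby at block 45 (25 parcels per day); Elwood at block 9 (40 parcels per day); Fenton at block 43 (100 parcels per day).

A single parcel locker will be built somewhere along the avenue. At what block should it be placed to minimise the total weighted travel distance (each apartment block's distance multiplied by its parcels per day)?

x = 59

For a sum of weighted absolute distances on a line, the optimum is the weighted median (not the mean). Total weight W = 465; half-weight = 232.5.
Sort by position and accumulate weight:
  block 9 (Elwood, w=40) → cum 40
  block 43 (Fenton, w=100) → cum 140
  block 45 (Denby, w=25) → cum 165
  block 59 (Brookfield, w=175) → cum 340  ≥ 232.5 → median here
  block 77 (Ashton, w=55) → cum 395
  block 83 (Calder, w=70) → cum 465
Optimal location: block 59.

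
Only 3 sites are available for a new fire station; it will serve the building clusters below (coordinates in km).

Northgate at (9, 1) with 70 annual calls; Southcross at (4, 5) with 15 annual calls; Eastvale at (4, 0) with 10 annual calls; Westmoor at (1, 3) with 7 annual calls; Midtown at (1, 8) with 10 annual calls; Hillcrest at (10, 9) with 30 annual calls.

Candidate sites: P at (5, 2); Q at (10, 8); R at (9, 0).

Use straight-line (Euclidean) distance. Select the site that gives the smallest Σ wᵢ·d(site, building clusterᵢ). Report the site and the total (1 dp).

R, total 670.7 km

Total weighted distance at each candidate:
  P (5, 2): total = 717.5
  Q (10, 8): total = 887.7
  R (9, 0): total = 670.7
Minimum is at R with total 670.7 km.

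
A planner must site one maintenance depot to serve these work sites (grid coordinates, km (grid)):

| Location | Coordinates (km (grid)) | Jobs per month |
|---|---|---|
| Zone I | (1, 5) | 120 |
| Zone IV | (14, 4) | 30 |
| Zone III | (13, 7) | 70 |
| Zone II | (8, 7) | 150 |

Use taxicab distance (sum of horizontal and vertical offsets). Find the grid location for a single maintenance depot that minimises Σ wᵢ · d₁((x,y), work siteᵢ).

Manhattan distance separates: Σwᵢ(|x−xᵢ|+|y−yᵢ|) = Σwᵢ|x−xᵢ| + Σwᵢ|y−yᵢ|, so x and y are optimised independently as 1-D weighted medians.
Total weight W = 370; half = 185.
x-coordinate, sorted with cumulative weight:
  x=1 (Zone I, w=120) cum 120
  x=8 (Zone II, w=150) cum 270  ← median
  x=13 (Zone III, w=70) cum 340
  x=14 (Zone IV, w=30) cum 370
⇒ x* = 8
y-coordinate, sorted with cumulative weight:
  y=4 (Zone IV, w=30) cum 30
  y=5 (Zone I, w=120) cum 150
  y=7 (Zone III, w=70) cum 220  ← median
  y=7 (Zone II, w=150) cum 370
⇒ y* = 7

(8, 7)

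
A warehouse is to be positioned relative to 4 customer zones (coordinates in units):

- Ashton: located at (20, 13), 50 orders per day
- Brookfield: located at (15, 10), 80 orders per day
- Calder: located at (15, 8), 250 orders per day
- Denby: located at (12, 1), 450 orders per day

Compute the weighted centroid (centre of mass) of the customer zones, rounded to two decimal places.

(13.67, 4.70)

The minimiser of Σwᵢ‖p−pᵢ‖² is the weighted centroid p* = (Σwᵢpᵢ)/(Σwᵢ).
Σwᵢ = 830.
Σwᵢxᵢ = 50·20 + 80·15 + 250·15 + 450·12 = 11350.
Σwᵢyᵢ = 50·13 + 80·10 + 250·8 + 450·1 = 3900.
x* = 11350/830 = 13.67, y* = 3900/830 = 4.70.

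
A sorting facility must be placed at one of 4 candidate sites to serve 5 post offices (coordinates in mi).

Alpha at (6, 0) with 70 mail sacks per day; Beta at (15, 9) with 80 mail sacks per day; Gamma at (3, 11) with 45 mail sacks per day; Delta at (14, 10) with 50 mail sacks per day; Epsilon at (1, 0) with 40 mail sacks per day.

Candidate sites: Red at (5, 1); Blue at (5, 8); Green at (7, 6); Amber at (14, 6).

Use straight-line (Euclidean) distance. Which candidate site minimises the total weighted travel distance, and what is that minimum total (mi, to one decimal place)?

Total weighted distance at each candidate:
  Red (5, 1): total = 2383.7
  Blue (5, 8): total = 2349.3
  Green (7, 6): total = 2140.0
  Amber (14, 6): total = 2269.4
Minimum is at Green with total 2140.0 mi.

Green, total 2140.0 mi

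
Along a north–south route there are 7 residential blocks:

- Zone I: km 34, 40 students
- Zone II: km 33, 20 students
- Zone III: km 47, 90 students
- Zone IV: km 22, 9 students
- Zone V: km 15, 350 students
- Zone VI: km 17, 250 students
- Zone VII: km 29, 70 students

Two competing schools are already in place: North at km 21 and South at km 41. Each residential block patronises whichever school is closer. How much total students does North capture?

679

The indifferent point is the midpoint (21+41)/2 = 31; residential blocks left of it (closer to North at 21) go to North, those right go to South.
  Zone V at 15 (w=350) → North
  Zone VI at 17 (w=250) → North
  Zone IV at 22 (w=9) → North
  Zone VII at 29 (w=70) → North
  Zone II at 33 (w=20) → South
  Zone I at 34 (w=40) → South
  Zone III at 47 (w=90) → South
North captures 679; South captures 150.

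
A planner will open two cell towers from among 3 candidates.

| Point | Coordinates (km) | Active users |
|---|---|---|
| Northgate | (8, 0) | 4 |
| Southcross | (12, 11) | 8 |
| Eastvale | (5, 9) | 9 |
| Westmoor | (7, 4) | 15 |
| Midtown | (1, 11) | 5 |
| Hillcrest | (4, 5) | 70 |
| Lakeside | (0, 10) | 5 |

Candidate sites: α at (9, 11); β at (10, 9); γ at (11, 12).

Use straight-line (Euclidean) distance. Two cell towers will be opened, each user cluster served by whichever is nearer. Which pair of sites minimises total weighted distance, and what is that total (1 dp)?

{α, β}, total 777.3

Evaluate every pair (each demand assigned to the nearer of the two):
  {α, β}: total = 777.3
  {β, γ}: total = 781.8
  {α, γ}: total = 836.9
Best pair: {α, β} with total 777.3.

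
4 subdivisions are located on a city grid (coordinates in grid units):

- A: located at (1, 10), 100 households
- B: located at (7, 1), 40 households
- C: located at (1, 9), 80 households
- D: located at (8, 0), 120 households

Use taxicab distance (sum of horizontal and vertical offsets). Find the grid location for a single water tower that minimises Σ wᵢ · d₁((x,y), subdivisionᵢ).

(1, 9)

Manhattan distance separates: Σwᵢ(|x−xᵢ|+|y−yᵢ|) = Σwᵢ|x−xᵢ| + Σwᵢ|y−yᵢ|, so x and y are optimised independently as 1-D weighted medians.
Total weight W = 340; half = 170.
x-coordinate, sorted with cumulative weight:
  x=1 (A, w=100) cum 100
  x=1 (C, w=80) cum 180  ← median
  x=7 (B, w=40) cum 220
  x=8 (D, w=120) cum 340
⇒ x* = 1
y-coordinate, sorted with cumulative weight:
  y=0 (D, w=120) cum 120
  y=1 (B, w=40) cum 160
  y=9 (C, w=80) cum 240  ← median
  y=10 (A, w=100) cum 340
⇒ y* = 9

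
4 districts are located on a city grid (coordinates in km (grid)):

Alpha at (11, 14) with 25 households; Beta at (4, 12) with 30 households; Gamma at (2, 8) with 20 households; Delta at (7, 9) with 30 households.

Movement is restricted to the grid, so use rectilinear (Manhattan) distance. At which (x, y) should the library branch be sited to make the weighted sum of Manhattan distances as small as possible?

Manhattan distance separates: Σwᵢ(|x−xᵢ|+|y−yᵢ|) = Σwᵢ|x−xᵢ| + Σwᵢ|y−yᵢ|, so x and y are optimised independently as 1-D weighted medians.
Total weight W = 105; half = 52.5.
x-coordinate, sorted with cumulative weight:
  x=2 (Gamma, w=20) cum 20
  x=4 (Beta, w=30) cum 50
  x=7 (Delta, w=30) cum 80  ← median
  x=11 (Alpha, w=25) cum 105
⇒ x* = 7
y-coordinate, sorted with cumulative weight:
  y=8 (Gamma, w=20) cum 20
  y=9 (Delta, w=30) cum 50
  y=12 (Beta, w=30) cum 80  ← median
  y=14 (Alpha, w=25) cum 105
⇒ y* = 12

(7, 12)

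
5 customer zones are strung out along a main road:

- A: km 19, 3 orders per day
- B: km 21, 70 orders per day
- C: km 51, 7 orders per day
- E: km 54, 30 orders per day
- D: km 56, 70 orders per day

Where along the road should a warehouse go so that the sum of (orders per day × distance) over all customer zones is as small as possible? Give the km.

x = 54

For a sum of weighted absolute distances on a line, the optimum is the weighted median (not the mean). Total weight W = 180; half-weight = 90.
Sort by position and accumulate weight:
  km 19 (A, w=3) → cum 3
  km 21 (B, w=70) → cum 73
  km 51 (C, w=7) → cum 80
  km 54 (E, w=30) → cum 110  ≥ 90 → median here
  km 56 (D, w=70) → cum 180
Optimal location: km 54.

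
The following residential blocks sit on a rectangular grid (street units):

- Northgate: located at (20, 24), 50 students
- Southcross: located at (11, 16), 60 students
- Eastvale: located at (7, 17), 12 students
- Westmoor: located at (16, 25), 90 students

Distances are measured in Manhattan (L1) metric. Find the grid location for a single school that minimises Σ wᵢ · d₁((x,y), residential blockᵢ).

Manhattan distance separates: Σwᵢ(|x−xᵢ|+|y−yᵢ|) = Σwᵢ|x−xᵢ| + Σwᵢ|y−yᵢ|, so x and y are optimised independently as 1-D weighted medians.
Total weight W = 212; half = 106.
x-coordinate, sorted with cumulative weight:
  x=7 (Eastvale, w=12) cum 12
  x=11 (Southcross, w=60) cum 72
  x=16 (Westmoor, w=90) cum 162  ← median
  x=20 (Northgate, w=50) cum 212
⇒ x* = 16
y-coordinate, sorted with cumulative weight:
  y=16 (Southcross, w=60) cum 60
  y=17 (Eastvale, w=12) cum 72
  y=24 (Northgate, w=50) cum 122  ← median
  y=25 (Westmoor, w=90) cum 212
⇒ y* = 24

(16, 24)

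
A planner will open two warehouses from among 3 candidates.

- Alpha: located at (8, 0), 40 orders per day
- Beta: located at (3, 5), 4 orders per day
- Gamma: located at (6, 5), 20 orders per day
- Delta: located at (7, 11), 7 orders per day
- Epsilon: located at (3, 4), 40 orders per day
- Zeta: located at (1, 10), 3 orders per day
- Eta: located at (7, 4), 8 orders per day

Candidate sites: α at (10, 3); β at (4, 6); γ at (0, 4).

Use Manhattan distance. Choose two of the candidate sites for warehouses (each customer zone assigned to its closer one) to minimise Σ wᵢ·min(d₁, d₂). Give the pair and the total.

Evaluate every pair (each demand assigned to the nearer of the two):
  {α, β}: total = 497
  {α, γ}: total = 586
  {β, γ}: total = 705
Best pair: {α, β} with total 497.

{α, β}, total 497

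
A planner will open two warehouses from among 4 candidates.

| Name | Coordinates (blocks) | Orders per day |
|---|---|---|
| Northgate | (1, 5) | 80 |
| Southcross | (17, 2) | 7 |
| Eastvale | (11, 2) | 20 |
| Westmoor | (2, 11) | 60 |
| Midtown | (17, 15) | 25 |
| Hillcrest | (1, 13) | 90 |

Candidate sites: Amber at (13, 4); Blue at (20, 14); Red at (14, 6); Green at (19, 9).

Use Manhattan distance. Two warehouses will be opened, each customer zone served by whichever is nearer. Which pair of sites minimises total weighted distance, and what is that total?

Evaluate every pair (each demand assigned to the nearer of the two):
  {Amber, Blue}: total = 4142
  {Blue, Red}: total = 4229
  {Amber, Red}: total = 4282
  {Red, Green}: total = 4329
  {Amber, Green}: total = 4332
  {Blue, Green}: total = 5163
Best pair: {Amber, Blue} with total 4142.

{Amber, Blue}, total 4142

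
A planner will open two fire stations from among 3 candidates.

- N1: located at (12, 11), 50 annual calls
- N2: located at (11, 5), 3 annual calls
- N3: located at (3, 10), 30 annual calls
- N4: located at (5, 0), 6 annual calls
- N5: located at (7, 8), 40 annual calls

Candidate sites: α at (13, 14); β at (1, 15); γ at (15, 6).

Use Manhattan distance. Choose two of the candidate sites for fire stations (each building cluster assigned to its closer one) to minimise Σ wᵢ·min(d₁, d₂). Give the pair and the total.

{α, β}, total 1037

Evaluate every pair (each demand assigned to the nearer of the two):
  {α, β}: total = 1037
  {β, γ}: total = 1121
  {α, γ}: total = 1131
Best pair: {α, β} with total 1037.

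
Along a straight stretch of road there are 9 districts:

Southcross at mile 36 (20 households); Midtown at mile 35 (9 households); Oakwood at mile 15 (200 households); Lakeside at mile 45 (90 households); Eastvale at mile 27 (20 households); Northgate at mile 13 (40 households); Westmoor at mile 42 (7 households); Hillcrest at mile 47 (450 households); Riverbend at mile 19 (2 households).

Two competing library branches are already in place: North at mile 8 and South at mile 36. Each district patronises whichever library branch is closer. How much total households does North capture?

The indifferent point is the midpoint (8+36)/2 = 22; districts left of it (closer to North at 8) go to North, those right go to South.
  Northgate at 13 (w=40) → North
  Oakwood at 15 (w=200) → North
  Riverbend at 19 (w=2) → North
  Eastvale at 27 (w=20) → South
  Midtown at 35 (w=9) → South
  Southcross at 36 (w=20) → South
  Westmoor at 42 (w=7) → South
  Lakeside at 45 (w=90) → South
  Hillcrest at 47 (w=450) → South
North captures 242; South captures 596.

242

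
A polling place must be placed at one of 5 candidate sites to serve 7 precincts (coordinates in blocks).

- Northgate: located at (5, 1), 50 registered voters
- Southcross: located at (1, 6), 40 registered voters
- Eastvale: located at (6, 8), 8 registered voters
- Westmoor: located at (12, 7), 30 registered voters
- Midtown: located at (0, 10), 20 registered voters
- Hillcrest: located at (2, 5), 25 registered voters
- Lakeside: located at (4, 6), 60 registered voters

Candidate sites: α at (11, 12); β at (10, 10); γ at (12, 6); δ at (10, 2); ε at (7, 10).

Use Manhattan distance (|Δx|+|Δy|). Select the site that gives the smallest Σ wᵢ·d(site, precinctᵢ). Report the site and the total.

ε, total 2024 blocks

Total weighted distance at each candidate:
  α (11, 12): total = 3182
  β (10, 10): total = 2543
  γ (12, 6): total = 2209
  δ (10, 2): total = 2345
  ε (7, 10): total = 2024
Minimum is at ε with total 2024 blocks.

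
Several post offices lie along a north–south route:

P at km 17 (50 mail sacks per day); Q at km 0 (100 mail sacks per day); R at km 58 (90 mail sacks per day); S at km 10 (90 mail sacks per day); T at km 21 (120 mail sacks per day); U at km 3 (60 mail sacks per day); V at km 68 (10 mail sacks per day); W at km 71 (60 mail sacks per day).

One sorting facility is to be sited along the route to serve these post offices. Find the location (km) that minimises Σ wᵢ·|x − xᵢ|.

For a sum of weighted absolute distances on a line, the optimum is the weighted median (not the mean). Total weight W = 580; half-weight = 290.
Sort by position and accumulate weight:
  km 0 (Q, w=100) → cum 100
  km 3 (U, w=60) → cum 160
  km 10 (S, w=90) → cum 250
  km 17 (P, w=50) → cum 300  ≥ 290 → median here
  km 21 (T, w=120) → cum 420
  km 58 (R, w=90) → cum 510
  km 68 (V, w=10) → cum 520
  km 71 (W, w=60) → cum 580
Optimal location: km 17.

x = 17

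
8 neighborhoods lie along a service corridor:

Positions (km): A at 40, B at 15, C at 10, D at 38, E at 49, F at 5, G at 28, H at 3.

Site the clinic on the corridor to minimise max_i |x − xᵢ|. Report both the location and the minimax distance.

location 26, max distance 23

The 1-center on a line is the midpoint of the two extreme points: leftmost at 3, rightmost at 49.
Optimal location = (3 + 49)/2 = 26; maximum distance = (49 − 3)/2 = 23.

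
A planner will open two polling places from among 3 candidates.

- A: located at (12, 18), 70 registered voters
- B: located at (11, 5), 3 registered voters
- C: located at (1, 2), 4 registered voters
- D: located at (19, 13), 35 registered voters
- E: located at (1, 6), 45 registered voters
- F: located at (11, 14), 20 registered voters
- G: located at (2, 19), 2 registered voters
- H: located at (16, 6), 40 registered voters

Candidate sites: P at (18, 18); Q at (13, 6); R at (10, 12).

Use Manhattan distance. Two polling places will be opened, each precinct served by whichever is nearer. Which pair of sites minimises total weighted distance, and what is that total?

{P, Q}, total 1597

Evaluate every pair (each demand assigned to the nearer of the two):
  {P, Q}: total = 1597
  {Q, R}: total = 1733
  {P, R}: total = 1975
Best pair: {P, Q} with total 1597.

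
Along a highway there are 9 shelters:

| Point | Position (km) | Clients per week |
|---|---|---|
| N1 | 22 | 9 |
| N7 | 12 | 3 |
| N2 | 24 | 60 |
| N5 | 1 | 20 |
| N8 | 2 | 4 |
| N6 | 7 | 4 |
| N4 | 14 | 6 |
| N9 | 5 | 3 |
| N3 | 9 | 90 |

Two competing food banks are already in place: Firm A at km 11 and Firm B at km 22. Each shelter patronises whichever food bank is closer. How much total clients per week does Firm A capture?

130

The indifferent point is the midpoint (11+22)/2 = 16.5; shelters left of it (closer to Firm A at 11) go to Firm A, those right go to Firm B.
  N5 at 1 (w=20) → Firm A
  N8 at 2 (w=4) → Firm A
  N9 at 5 (w=3) → Firm A
  N6 at 7 (w=4) → Firm A
  N3 at 9 (w=90) → Firm A
  N7 at 12 (w=3) → Firm A
  N4 at 14 (w=6) → Firm A
  N1 at 22 (w=9) → Firm B
  N2 at 24 (w=60) → Firm B
Firm A captures 130; Firm B captures 69.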